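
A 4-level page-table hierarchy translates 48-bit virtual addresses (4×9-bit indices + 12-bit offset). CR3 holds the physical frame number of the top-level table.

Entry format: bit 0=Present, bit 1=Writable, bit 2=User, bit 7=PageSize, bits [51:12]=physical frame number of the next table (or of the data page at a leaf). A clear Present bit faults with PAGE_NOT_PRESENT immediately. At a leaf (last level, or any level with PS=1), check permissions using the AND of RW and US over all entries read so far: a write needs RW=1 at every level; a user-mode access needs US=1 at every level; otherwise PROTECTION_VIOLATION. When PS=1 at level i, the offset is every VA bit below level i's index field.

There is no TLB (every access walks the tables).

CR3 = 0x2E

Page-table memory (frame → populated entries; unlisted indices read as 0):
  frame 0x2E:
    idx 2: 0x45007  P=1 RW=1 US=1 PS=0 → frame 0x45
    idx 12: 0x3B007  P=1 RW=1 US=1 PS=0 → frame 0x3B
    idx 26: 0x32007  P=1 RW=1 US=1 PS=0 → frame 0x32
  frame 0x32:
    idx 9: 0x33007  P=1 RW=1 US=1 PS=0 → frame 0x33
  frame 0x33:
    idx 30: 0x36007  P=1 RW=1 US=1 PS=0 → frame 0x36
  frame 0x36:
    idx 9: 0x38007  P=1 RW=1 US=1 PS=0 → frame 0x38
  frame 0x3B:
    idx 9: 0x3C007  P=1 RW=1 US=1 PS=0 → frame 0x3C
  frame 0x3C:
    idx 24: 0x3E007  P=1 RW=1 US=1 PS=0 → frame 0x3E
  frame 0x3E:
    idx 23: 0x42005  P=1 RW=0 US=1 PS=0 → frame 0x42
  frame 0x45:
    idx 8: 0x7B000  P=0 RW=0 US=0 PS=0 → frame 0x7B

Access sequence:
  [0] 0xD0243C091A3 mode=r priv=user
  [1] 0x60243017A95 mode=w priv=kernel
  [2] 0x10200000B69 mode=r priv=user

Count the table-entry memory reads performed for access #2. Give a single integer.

Per-access translation:
#0 VA=0xD0243C091A3 (r,user):
  [0] read 0x2E idx=26: raw=0x32007 flags P=1 W=1 U=1 S=0
  [1] read 0x32 idx=9: raw=0x33007 flags P=1 W=1 U=1 S=0
  [2] read 0x33 idx=30: raw=0x36007 flags P=1 W=1 U=1 S=0
  [3] read 0x36 idx=9: raw=0x38007 flags P=1 W=1 U=1 S=0
  ⇒ phys 0x381A3  [4 reads]
#1 VA=0x60243017A95 (w,kernel):
  [0] read 0x2E idx=12: raw=0x3B007 flags P=1 W=1 U=1 S=0
  [1] read 0x3B idx=9: raw=0x3C007 flags P=1 W=1 U=1 S=0
  [2] read 0x3C idx=24: raw=0x3E007 flags P=1 W=1 U=1 S=0
  [3] read 0x3E idx=23: raw=0x42005 flags P=1 W=0 U=1 S=0
  ⇒ fault: PROTECTION_VIOLATION  — 4 lookups
#2 VA=0x10200000B69 (r,user):
  [0] read 0x2E idx=2: raw=0x45007 flags P=1 W=1 U=1 S=0
  [1] read 0x45 idx=8: raw=0x7B000 flags P=0 W=0 U=0 S=0
  ⇒ fault: PAGE_NOT_PRESENT  — 2 lookups

Entries read for #2: 2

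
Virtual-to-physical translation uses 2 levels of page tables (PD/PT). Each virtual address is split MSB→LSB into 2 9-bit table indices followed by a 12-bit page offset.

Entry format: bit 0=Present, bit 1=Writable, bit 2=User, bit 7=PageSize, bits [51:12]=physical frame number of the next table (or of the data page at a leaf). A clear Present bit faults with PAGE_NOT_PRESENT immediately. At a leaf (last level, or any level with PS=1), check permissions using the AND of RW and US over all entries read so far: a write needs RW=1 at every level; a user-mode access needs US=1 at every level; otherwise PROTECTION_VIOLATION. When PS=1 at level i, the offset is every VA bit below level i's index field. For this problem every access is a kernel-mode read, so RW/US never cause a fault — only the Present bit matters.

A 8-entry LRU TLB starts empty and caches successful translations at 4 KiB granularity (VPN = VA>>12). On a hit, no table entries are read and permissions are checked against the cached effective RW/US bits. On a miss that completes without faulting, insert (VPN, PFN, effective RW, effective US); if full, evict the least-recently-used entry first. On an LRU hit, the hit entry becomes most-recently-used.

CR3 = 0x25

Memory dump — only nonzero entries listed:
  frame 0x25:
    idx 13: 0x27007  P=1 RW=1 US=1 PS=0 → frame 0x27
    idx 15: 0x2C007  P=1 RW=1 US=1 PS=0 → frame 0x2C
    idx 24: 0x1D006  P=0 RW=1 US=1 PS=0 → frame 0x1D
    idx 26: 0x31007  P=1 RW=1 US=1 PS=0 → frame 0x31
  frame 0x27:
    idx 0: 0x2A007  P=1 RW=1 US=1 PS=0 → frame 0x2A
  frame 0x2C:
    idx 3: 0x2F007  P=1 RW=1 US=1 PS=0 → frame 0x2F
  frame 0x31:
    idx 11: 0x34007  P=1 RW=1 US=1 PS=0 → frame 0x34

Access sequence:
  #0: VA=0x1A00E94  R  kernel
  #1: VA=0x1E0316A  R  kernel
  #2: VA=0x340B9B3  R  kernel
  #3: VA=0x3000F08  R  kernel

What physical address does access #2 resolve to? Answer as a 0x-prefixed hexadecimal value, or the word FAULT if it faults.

Walk each access:
#0 VA=0x1A00E94 (r,kernel):
  L0 @0x25[13] → 0x27007  P=1,RW=1,US=1,PS=0
  L1 @0x27[0] → 0x2A007  P=1,RW=1,US=1,PS=0
  → PA=0x2AE94  (2 entries read)
#1 VA=0x1E0316A (r,kernel):
  L0 @0x25[15] → 0x2C007  P=1,RW=1,US=1,PS=0
  L1 @0x2C[3] → 0x2F007  P=1,RW=1,US=1,PS=0
  → PA=0x2F16A  (2 entries read)
#2 VA=0x340B9B3 (r,kernel):
  L0 @0x25[26] → 0x31007  P=1,RW=1,US=1,PS=0
  L1 @0x31[11] → 0x34007  P=1,RW=1,US=1,PS=0
  → PA=0x349B3  (2 entries read)
#3 VA=0x3000F08 (r,kernel):
  L0 @0x25[24] → 0x1D006  P=0,RW=1,US=1,PS=0
  ✗ PAGE_NOT_PRESENT  [1 reads]

Access #2 PA: 0x349B3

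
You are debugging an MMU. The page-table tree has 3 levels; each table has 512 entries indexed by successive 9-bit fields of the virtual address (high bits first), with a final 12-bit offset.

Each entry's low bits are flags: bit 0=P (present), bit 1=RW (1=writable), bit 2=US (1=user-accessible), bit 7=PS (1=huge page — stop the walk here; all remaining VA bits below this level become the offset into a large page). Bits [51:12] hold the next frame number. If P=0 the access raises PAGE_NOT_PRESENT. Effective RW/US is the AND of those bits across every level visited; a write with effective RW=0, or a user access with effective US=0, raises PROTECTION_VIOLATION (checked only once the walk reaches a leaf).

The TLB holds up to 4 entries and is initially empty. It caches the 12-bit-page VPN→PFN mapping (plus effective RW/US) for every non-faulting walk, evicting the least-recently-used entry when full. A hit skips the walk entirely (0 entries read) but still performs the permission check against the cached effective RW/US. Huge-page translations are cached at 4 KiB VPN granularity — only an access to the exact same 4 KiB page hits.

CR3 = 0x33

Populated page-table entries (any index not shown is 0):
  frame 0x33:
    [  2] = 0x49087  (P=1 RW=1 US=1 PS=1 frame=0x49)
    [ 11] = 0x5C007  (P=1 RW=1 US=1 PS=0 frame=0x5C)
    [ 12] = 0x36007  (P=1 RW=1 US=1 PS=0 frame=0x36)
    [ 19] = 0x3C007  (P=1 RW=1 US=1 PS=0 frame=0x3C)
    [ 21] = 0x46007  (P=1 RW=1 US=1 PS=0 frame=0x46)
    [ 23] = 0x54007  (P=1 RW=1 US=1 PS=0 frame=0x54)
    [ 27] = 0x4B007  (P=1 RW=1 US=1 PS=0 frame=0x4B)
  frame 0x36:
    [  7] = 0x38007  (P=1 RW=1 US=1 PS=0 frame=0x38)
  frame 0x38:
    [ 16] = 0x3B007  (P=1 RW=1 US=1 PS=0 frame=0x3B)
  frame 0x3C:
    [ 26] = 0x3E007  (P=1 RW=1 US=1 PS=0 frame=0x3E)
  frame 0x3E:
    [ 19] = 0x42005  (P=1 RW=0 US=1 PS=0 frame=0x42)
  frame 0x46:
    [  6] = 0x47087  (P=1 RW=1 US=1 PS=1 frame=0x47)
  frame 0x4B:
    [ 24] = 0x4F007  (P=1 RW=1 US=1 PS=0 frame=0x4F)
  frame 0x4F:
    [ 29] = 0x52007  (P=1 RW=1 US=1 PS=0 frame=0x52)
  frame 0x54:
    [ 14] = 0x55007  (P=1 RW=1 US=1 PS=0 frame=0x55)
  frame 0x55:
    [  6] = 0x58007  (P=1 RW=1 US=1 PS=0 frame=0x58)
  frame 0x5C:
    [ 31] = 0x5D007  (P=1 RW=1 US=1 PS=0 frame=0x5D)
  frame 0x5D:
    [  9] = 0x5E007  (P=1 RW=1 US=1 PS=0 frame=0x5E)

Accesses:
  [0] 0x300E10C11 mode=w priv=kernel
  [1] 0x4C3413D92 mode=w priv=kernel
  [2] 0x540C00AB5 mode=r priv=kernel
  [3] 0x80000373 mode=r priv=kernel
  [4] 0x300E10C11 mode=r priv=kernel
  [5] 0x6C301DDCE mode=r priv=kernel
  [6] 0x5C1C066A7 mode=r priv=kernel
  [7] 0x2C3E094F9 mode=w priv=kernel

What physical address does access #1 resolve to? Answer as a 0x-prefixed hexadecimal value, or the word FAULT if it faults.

Per-access translation:
#0 VA=0x300E10C11 (w,kernel):
  L0: frame=0x33 idx=12 entry=0x36007 [P=1 RW=1 US=1 PS=0]
  L1: frame=0x36 idx=7 entry=0x38007 [P=1 RW=1 US=1 PS=0]
  L2: frame=0x38 idx=16 entry=0x3B007 [P=1 RW=1 US=1 PS=0]
  ⇒ phys 0x3BC11  [3 reads]
#1 VA=0x4C3413D92 (w,kernel):
  L0: frame=0x33 idx=19 entry=0x3C007 [P=1 RW=1 US=1 PS=0]
  L1: frame=0x3C idx=26 entry=0x3E007 [P=1 RW=1 US=1 PS=0]
  L2: frame=0x3E idx=19 entry=0x42005 [P=1 RW=0 US=1 PS=0]
  ⇒ fault: PROTECTION_VIOLATION  — 3 lookups
#2 VA=0x540C00AB5 (r,kernel):
  L0: frame=0x33 idx=21 entry=0x46007 [P=1 RW=1 US=1 PS=0]
  L1: frame=0x46 idx=6 entry=0x47087 [P=1 RW=1 US=1 PS=1]
  ⇒ phys 0x47AB5 (huge @L1)  [2 reads]
#3 VA=0x80000373 (r,kernel):
  L0: frame=0x33 idx=2 entry=0x49087 [P=1 RW=1 US=1 PS=1]
  ⇒ phys 0x49373 (huge @L0)  [1 reads]
#4 VA=0x300E10C11 (r,kernel):
  TLB hit vpn=0x300E10 → PA=0x3BC11
#5 VA=0x6C301DDCE (r,kernel):
  L0: frame=0x33 idx=27 entry=0x4B007 [P=1 RW=1 US=1 PS=0]
  L1: frame=0x4B idx=24 entry=0x4F007 [P=1 RW=1 US=1 PS=0]
  L2: frame=0x4F idx=29 entry=0x52007 [P=1 RW=1 US=1 PS=0]
  ⇒ phys 0x52DCE  [3 reads]
#6 VA=0x5C1C066A7 (r,kernel):
  L0: frame=0x33 idx=23 entry=0x54007 [P=1 RW=1 US=1 PS=0]
  L1: frame=0x54 idx=14 entry=0x55007 [P=1 RW=1 US=1 PS=0]
  L2: frame=0x55 idx=6 entry=0x58007 [P=1 RW=1 US=1 PS=0]
  ⇒ phys 0x586A7  [3 reads]
#7 VA=0x2C3E094F9 (w,kernel):
  L0: frame=0x33 idx=11 entry=0x5C007 [P=1 RW=1 US=1 PS=0]
  L1: frame=0x5C idx=31 entry=0x5D007 [P=1 RW=1 US=1 PS=0]
  L2: frame=0x5D idx=9 entry=0x5E007 [P=1 RW=1 US=1 PS=0]
  ⇒ phys 0x5E4F9  [3 reads]

Access #1 PA: FAULT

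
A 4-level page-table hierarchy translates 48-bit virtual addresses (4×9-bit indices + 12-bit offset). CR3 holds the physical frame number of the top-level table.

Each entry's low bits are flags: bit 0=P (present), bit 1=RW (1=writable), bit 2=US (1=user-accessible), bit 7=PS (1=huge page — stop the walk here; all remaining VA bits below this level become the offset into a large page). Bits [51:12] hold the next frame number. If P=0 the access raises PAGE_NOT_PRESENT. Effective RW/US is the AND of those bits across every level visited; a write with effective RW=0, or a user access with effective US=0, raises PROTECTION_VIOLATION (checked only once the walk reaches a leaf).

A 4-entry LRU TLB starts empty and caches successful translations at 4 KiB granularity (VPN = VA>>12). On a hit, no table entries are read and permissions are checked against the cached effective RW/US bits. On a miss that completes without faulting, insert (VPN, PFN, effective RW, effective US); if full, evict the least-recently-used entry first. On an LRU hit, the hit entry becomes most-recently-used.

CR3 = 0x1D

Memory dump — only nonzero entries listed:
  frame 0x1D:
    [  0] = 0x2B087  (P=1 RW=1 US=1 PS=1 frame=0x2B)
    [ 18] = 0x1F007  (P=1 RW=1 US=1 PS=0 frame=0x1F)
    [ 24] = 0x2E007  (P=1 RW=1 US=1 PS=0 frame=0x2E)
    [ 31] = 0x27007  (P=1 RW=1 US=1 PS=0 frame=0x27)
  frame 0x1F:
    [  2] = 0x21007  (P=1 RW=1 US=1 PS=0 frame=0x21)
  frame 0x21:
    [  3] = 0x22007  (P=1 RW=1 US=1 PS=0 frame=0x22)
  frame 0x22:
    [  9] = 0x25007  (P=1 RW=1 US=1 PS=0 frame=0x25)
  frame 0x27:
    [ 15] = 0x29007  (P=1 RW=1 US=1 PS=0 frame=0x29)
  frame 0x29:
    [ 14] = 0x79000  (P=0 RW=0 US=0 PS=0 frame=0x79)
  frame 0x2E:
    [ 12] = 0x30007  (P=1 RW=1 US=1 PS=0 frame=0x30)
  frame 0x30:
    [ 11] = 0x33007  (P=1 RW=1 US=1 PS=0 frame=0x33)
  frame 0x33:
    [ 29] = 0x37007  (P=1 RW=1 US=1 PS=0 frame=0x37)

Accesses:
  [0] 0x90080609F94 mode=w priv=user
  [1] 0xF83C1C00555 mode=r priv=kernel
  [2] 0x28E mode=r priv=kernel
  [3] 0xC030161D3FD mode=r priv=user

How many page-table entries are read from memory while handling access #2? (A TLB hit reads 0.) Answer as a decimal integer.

Walk each access:
#0 VA=0x90080609F94 (w,user):
  [0] read 0x1D idx=18: raw=0x1F007 flags P=1 W=1 U=1 S=0
  [1] read 0x1F idx=2: raw=0x21007 flags P=1 W=1 U=1 S=0
  [2] read 0x21 idx=3: raw=0x22007 flags P=1 W=1 U=1 S=0
  [3] read 0x22 idx=9: raw=0x25007 flags P=1 W=1 U=1 S=0
  → PA=0x25F94  (4 entries read)
#1 VA=0xF83C1C00555 (r,kernel):
  [0] read 0x1D idx=31: raw=0x27007 flags P=1 W=1 U=1 S=0
  [1] read 0x27 idx=15: raw=0x29007 flags P=1 W=1 U=1 S=0
  [2] read 0x29 idx=14: raw=0x79000 flags P=0 W=0 U=0 S=0
  ✗ PAGE_NOT_PRESENT  [3 reads]
#2 VA=0x28E (r,kernel):
  [0] read 0x1D idx=0: raw=0x2B087 flags P=1 W=1 U=1 S=1
  → PA=0x2B28E (huge @L0)  (1 entries read)
#3 VA=0xC030161D3FD (r,user):
  [0] read 0x1D idx=24: raw=0x2E007 flags P=1 W=1 U=1 S=0
  [1] read 0x2E idx=12: raw=0x30007 flags P=1 W=1 U=1 S=0
  [2] read 0x30 idx=11: raw=0x33007 flags P=1 W=1 U=1 S=0
  [3] read 0x33 idx=29: raw=0x37007 flags P=1 W=1 U=1 S=0
  → PA=0x373FD  (4 entries read)

Entries read for #2: 1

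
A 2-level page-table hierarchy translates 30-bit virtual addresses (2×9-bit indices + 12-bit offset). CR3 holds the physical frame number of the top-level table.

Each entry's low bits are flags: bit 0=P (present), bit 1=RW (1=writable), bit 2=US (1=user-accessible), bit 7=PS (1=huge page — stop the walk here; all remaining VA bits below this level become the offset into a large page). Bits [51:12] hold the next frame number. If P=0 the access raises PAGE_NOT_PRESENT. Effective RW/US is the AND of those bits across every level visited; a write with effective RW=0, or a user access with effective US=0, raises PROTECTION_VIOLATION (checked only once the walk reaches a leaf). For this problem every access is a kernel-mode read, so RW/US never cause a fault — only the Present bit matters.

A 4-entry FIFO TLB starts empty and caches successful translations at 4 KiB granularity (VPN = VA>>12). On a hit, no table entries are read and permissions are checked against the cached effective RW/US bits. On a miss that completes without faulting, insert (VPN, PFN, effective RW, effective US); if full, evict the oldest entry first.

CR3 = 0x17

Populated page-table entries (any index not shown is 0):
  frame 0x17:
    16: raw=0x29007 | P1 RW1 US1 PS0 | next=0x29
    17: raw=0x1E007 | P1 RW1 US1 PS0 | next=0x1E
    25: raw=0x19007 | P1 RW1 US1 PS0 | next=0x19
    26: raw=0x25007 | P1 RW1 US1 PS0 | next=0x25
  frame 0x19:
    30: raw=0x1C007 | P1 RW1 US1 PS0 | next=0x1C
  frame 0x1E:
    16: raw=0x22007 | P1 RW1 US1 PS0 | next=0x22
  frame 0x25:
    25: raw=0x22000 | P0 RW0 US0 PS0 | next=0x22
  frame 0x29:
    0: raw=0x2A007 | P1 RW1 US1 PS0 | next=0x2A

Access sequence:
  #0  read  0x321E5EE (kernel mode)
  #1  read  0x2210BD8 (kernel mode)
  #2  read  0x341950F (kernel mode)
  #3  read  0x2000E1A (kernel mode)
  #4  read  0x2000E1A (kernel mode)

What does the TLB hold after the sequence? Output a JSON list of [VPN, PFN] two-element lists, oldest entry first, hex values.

Trace:
#0 VA=0x321E5EE (r,kernel):
  L0: frame=0x17 idx=25 entry=0x19007 [P=1 RW=1 US=1 PS=0]
  L1: frame=0x19 idx=30 entry=0x1C007 [P=1 RW=1 US=1 PS=0]
  → PA=0x1C5EE  (2 entries read)
#1 VA=0x2210BD8 (r,kernel):
  L0: frame=0x17 idx=17 entry=0x1E007 [P=1 RW=1 US=1 PS=0]
  L1: frame=0x1E idx=16 entry=0x22007 [P=1 RW=1 US=1 PS=0]
  → PA=0x22BD8  (2 entries read)
#2 VA=0x341950F (r,kernel):
  L0: frame=0x17 idx=26 entry=0x25007 [P=1 RW=1 US=1 PS=0]
  L1: frame=0x25 idx=25 entry=0x22000 [P=0 RW=0 US=0 PS=0]
  ✗ PAGE_NOT_PRESENT  [2 reads]
#3 VA=0x2000E1A (r,kernel):
  L0: frame=0x17 idx=16 entry=0x29007 [P=1 RW=1 US=1 PS=0]
  L1: frame=0x29 idx=0 entry=0x2A007 [P=1 RW=1 US=1 PS=0]
  → PA=0x2AE1A  (2 entries read)
#4 VA=0x2000E1A (r,kernel):
  TLB hit vpn=0x2000 → PA=0x2AE1A

TLB: [["0x321E", "0x1C"], ["0x2210", "0x22"], ["0x2000", "0x2A"]]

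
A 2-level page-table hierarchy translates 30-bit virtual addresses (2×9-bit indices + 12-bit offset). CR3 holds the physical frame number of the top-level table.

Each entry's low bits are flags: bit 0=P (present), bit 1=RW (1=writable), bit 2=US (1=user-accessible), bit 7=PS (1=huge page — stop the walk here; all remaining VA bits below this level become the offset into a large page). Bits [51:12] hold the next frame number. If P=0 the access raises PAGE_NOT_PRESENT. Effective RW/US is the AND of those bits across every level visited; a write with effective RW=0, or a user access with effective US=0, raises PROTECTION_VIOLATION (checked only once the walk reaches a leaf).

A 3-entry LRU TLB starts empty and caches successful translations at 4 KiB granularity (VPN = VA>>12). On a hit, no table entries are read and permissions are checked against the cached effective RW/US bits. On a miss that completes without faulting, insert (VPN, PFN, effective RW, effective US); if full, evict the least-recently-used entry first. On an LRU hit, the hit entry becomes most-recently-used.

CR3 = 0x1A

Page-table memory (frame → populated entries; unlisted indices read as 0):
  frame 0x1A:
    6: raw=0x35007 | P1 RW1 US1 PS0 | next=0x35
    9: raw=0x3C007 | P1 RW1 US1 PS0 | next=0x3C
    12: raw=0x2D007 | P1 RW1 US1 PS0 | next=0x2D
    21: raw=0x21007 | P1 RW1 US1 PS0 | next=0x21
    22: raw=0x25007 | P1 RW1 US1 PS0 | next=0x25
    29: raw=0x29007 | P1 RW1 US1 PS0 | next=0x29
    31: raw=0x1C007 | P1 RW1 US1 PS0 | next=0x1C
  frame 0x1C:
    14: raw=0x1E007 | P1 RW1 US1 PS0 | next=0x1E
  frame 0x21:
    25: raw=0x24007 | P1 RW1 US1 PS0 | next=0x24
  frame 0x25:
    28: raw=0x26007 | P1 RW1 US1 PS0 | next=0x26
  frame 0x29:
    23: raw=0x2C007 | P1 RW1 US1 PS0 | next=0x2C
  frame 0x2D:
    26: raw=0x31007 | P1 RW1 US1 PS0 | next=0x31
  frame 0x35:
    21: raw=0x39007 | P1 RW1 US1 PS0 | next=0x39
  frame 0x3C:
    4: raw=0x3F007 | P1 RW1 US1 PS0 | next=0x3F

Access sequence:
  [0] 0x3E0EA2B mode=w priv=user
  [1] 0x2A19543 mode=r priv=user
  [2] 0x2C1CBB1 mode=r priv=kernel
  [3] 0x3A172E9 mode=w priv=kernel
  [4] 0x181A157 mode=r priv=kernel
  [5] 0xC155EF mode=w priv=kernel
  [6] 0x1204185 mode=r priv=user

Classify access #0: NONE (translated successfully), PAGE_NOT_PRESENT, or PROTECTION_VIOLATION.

Walk each access:
#0 VA=0x3E0EA2B (w,user):
  L0 @0x1A[31] → 0x1C007  P=1,RW=1,US=1,PS=0
  L1 @0x1C[14] → 0x1E007  P=1,RW=1,US=1,PS=0
  → PA=0x1EA2B  (2 entries read)
#1 VA=0x2A19543 (r,user):
  L0 @0x1A[21] → 0x21007  P=1,RW=1,US=1,PS=0
  L1 @0x21[25] → 0x24007  P=1,RW=1,US=1,PS=0
  → PA=0x24543  (2 entries read)
#2 VA=0x2C1CBB1 (r,kernel):
  L0 @0x1A[22] → 0x25007  P=1,RW=1,US=1,PS=0
  L1 @0x25[28] → 0x26007  P=1,RW=1,US=1,PS=0
  → PA=0x26BB1  (2 entries read)
#3 VA=0x3A172E9 (w,kernel):
  L0 @0x1A[29] → 0x29007  P=1,RW=1,US=1,PS=0
  L1 @0x29[23] → 0x2C007  P=1,RW=1,US=1,PS=0
  → PA=0x2C2E9  (2 entries read)
#4 VA=0x181A157 (r,kernel):
  L0 @0x1A[12] → 0x2D007  P=1,RW=1,US=1,PS=0
  L1 @0x2D[26] → 0x31007  P=1,RW=1,US=1,PS=0
  → PA=0x31157  (2 entries read)
#5 VA=0xC155EF (w,kernel):
  L0 @0x1A[6] → 0x35007  P=1,RW=1,US=1,PS=0
  L1 @0x35[21] → 0x39007  P=1,RW=1,US=1,PS=0
  → PA=0x395EF  (2 entries read)
#6 VA=0x1204185 (r,user):
  L0 @0x1A[9] → 0x3C007  P=1,RW=1,US=1,PS=0
  L1 @0x3C[4] → 0x3F007  P=1,RW=1,US=1,PS=0
  → PA=0x3F185  (2 entries read)

Access #0 fault: NONE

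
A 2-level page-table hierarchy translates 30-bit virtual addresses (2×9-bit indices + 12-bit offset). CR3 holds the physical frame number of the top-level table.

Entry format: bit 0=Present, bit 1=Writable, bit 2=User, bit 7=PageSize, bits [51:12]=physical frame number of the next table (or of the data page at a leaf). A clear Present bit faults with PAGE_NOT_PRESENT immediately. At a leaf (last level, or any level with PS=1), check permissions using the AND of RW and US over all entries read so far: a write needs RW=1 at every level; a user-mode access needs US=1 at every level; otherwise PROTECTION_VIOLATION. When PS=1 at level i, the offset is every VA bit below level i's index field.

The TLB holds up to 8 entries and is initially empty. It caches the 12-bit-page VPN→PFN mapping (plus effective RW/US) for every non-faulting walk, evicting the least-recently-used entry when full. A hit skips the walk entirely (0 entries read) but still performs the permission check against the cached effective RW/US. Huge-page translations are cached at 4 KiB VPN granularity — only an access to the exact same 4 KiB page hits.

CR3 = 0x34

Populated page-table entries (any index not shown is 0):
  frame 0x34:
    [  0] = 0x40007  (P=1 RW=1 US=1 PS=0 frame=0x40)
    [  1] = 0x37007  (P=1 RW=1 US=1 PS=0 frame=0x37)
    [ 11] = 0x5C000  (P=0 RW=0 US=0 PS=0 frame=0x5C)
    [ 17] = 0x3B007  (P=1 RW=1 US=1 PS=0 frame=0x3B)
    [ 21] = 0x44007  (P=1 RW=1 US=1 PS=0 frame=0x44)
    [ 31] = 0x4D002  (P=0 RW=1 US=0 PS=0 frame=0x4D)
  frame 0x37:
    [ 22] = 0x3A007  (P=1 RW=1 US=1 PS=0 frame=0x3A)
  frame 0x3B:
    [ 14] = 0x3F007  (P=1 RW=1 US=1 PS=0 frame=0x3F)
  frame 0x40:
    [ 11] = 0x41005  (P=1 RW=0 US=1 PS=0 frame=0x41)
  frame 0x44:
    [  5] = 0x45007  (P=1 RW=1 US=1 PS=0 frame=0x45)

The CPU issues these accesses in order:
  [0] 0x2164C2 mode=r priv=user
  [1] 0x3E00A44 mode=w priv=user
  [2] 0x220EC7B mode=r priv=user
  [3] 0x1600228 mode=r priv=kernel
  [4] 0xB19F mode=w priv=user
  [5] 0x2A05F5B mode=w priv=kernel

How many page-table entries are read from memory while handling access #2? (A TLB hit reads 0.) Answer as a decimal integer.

Trace:
#0 VA=0x2164C2 (r,user):
  L0 @0x34[1] → 0x37007  P=1,RW=1,US=1,PS=0
  L1 @0x37[22] → 0x3A007  P=1,RW=1,US=1,PS=0
  ✓ 0x3A4C2  — 2 lookups
#1 VA=0x3E00A44 (w,user):
  L0 @0x34[31] → 0x4D002  P=0,RW=1,US=0,PS=0
  ✗ PAGE_NOT_PRESENT  [1 reads]
#2 VA=0x220EC7B (r,user):
  L0 @0x34[17] → 0x3B007  P=1,RW=1,US=1,PS=0
  L1 @0x3B[14] → 0x3F007  P=1,RW=1,US=1,PS=0
  ✓ 0x3FC7B  — 2 lookups
#3 VA=0x1600228 (r,kernel):
  L0 @0x34[11] → 0x5C000  P=0,RW=0,US=0,PS=0
  ✗ PAGE_NOT_PRESENT  [1 reads]
#4 VA=0xB19F (w,user):
  L0 @0x34[0] → 0x40007  P=1,RW=1,US=1,PS=0
  L1 @0x40[11] → 0x41005  P=1,RW=0,US=1,PS=0
  ✗ PROTECTION_VIOLATION  [2 reads]
#5 VA=0x2A05F5B (w,kernel):
  L0 @0x34[21] → 0x44007  P=1,RW=1,US=1,PS=0
  L1 @0x44[5] → 0x45007  P=1,RW=1,US=1,PS=0
  ✓ 0x45F5B  — 2 lookups

Entries read for #2: 2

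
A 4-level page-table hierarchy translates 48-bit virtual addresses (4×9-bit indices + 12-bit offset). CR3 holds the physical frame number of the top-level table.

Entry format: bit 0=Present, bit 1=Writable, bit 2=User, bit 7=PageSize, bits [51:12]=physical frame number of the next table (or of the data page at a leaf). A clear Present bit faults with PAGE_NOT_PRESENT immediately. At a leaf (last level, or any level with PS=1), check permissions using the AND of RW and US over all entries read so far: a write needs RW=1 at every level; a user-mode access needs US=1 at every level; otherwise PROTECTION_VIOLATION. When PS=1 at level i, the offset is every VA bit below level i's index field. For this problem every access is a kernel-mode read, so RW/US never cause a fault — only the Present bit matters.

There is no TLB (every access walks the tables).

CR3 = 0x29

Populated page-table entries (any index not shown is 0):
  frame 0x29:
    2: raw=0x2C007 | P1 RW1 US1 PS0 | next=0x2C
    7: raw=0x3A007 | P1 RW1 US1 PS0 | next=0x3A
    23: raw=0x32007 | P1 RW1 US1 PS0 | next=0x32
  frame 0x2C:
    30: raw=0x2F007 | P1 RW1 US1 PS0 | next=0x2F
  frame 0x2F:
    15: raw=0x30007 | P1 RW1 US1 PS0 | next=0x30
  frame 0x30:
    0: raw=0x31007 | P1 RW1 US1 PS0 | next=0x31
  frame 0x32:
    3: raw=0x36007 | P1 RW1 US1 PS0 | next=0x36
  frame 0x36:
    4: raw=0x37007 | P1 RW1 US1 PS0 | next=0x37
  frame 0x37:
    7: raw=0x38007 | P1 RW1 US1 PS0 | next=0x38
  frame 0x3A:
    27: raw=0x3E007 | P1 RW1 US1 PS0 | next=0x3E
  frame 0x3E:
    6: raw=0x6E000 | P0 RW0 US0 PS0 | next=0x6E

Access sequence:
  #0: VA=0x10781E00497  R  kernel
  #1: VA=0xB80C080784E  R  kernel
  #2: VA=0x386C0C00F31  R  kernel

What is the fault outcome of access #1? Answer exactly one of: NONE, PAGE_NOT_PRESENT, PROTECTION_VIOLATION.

Per-access translation:
#0 VA=0x10781E00497 (r,kernel):
  L0 @0x29[2] → 0x2C007  P=1,RW=1,US=1,PS=0
  L1 @0x2C[30] → 0x2F007  P=1,RW=1,US=1,PS=0
  L2 @0x2F[15] → 0x30007  P=1,RW=1,US=1,PS=0
  L3 @0x30[0] → 0x31007  P=1,RW=1,US=1,PS=0
  ⇒ phys 0x31497  [4 reads]
#1 VA=0xB80C080784E (r,kernel):
  L0 @0x29[23] → 0x32007  P=1,RW=1,US=1,PS=0
  L1 @0x32[3] → 0x36007  P=1,RW=1,US=1,PS=0
  L2 @0x36[4] → 0x37007  P=1,RW=1,US=1,PS=0
  L3 @0x37[7] → 0x38007  P=1,RW=1,US=1,PS=0
  ⇒ phys 0x3884E  [4 reads]
#2 VA=0x386C0C00F31 (r,kernel):
  L0 @0x29[7] → 0x3A007  P=1,RW=1,US=1,PS=0
  L1 @0x3A[27] → 0x3E007  P=1,RW=1,US=1,PS=0
  L2 @0x3E[6] → 0x6E000  P=0,RW=0,US=0,PS=0
  ⇒ fault: PAGE_NOT_PRESENT  — 3 lookups

Access #1 fault: NONE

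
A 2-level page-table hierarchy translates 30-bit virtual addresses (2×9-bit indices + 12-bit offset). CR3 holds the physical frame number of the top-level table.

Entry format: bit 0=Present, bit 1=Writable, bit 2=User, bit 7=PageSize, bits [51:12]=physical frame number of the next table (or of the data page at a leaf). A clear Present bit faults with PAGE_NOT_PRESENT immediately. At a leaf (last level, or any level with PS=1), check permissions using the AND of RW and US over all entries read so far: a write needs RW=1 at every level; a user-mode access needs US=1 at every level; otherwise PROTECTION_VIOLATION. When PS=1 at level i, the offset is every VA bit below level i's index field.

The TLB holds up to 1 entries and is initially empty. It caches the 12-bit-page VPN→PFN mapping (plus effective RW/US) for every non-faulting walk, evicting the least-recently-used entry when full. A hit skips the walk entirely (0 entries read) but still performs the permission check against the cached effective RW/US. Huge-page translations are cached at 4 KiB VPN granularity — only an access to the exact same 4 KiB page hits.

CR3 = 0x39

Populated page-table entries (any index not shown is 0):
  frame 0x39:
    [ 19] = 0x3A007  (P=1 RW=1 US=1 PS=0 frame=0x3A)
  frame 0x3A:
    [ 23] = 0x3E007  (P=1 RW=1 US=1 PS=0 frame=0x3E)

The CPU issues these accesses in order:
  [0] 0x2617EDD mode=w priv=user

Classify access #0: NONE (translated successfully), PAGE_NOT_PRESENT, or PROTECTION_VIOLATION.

Walk each access:
#0 VA=0x2617EDD (w,user):
  lvl0: tbl 0x39, slot 19 ⇒ 0x3A007 (P1/RW1/US1/PS0)
  lvl1: tbl 0x3A, slot 23 ⇒ 0x3E007 (P1/RW1/US1/PS0)
  → PA=0x3EEDD  (2 entries read)

Access #0 fault: NONE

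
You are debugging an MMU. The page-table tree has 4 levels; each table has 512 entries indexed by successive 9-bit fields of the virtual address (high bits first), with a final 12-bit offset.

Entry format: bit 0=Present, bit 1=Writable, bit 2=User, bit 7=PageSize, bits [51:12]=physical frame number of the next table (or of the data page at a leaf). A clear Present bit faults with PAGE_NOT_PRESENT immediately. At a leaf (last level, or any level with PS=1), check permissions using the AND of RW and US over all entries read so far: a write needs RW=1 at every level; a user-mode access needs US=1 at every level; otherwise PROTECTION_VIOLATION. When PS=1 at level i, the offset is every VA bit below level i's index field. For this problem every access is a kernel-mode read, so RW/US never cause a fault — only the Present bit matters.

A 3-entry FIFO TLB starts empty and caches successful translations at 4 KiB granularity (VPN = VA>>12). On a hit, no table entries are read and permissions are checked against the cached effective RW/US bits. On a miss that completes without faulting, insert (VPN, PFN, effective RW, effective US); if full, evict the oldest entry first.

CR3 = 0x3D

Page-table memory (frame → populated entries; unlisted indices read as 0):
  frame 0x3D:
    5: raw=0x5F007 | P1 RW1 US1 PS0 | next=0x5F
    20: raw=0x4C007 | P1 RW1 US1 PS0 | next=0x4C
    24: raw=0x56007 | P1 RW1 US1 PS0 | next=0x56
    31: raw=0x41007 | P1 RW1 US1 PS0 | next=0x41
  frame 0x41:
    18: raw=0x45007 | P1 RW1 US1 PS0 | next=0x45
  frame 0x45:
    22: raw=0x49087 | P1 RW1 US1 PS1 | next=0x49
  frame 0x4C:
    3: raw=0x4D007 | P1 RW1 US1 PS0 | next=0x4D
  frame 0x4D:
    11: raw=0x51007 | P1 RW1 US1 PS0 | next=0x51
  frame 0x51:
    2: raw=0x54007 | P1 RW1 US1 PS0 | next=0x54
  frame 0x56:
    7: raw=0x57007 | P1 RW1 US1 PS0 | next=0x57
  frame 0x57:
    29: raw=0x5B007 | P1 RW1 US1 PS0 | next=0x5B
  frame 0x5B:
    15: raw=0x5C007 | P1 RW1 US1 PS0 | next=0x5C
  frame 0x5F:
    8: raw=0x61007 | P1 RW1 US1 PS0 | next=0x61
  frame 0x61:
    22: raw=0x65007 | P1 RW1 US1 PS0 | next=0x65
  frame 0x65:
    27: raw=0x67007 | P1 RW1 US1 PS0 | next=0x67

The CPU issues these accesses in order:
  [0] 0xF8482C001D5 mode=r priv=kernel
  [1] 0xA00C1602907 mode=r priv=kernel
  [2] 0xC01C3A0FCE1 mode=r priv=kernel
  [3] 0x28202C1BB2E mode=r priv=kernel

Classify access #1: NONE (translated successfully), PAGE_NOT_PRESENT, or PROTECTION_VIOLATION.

Trace:
#0 VA=0xF8482C001D5 (r,kernel):
  L0: frame=0x3D idx=31 entry=0x41007 [P=1 RW=1 US=1 PS=0]
  L1: frame=0x41 idx=18 entry=0x45007 [P=1 RW=1 US=1 PS=0]
  L2: frame=0x45 idx=22 entry=0x49087 [P=1 RW=1 US=1 PS=1]
  ⇒ phys 0x491D5 (huge @L2)  [3 reads]
#1 VA=0xA00C1602907 (r,kernel):
  L0: frame=0x3D idx=20 entry=0x4C007 [P=1 RW=1 US=1 PS=0]
  L1: frame=0x4C idx=3 entry=0x4D007 [P=1 RW=1 US=1 PS=0]
  L2: frame=0x4D idx=11 entry=0x51007 [P=1 RW=1 US=1 PS=0]
  L3: frame=0x51 idx=2 entry=0x54007 [P=1 RW=1 US=1 PS=0]
  ⇒ phys 0x54907  [4 reads]
#2 VA=0xC01C3A0FCE1 (r,kernel):
  L0: frame=0x3D idx=24 entry=0x56007 [P=1 RW=1 US=1 PS=0]
  L1: frame=0x56 idx=7 entry=0x57007 [P=1 RW=1 US=1 PS=0]
  L2: frame=0x57 idx=29 entry=0x5B007 [P=1 RW=1 US=1 PS=0]
  L3: frame=0x5B idx=15 entry=0x5C007 [P=1 RW=1 US=1 PS=0]
  ⇒ phys 0x5CCE1  [4 reads]
#3 VA=0x28202C1BB2E (r,kernel):
  L0: frame=0x3D idx=5 entry=0x5F007 [P=1 RW=1 US=1 PS=0]
  L1: frame=0x5F idx=8 entry=0x61007 [P=1 RW=1 US=1 PS=0]
  L2: frame=0x61 idx=22 entry=0x65007 [P=1 RW=1 US=1 PS=0]
  L3: frame=0x65 idx=27 entry=0x67007 [P=1 RW=1 US=1 PS=0]
  ⇒ phys 0x67B2E  [4 reads]

Access #1 fault: NONE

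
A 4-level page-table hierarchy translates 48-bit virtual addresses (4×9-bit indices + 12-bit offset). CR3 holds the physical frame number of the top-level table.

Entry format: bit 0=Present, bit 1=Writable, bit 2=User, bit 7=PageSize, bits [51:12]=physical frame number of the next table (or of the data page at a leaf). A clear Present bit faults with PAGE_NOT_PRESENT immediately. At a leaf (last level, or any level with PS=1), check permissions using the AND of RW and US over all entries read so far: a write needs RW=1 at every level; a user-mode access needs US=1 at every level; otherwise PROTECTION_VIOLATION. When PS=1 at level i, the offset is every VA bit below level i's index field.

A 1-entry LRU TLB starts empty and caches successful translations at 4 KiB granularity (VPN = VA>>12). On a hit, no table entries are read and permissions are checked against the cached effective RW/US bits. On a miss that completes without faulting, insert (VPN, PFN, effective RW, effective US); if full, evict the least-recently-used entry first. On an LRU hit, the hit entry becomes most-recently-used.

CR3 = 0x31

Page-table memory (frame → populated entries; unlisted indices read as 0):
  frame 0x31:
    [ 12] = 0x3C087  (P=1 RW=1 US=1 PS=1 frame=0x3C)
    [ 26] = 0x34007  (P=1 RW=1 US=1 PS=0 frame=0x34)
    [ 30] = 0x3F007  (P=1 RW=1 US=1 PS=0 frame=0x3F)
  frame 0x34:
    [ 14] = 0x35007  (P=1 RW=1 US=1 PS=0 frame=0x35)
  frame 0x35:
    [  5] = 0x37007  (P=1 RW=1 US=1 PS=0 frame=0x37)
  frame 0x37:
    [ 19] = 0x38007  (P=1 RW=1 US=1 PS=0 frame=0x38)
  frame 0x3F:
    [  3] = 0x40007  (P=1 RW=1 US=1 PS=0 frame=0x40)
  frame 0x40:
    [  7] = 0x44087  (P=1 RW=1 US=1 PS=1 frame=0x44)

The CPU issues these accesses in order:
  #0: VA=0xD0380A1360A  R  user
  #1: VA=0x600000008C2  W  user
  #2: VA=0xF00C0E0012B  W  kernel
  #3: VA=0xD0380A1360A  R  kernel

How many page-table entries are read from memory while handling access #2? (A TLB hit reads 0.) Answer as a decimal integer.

Per-access translation:
#0 VA=0xD0380A1360A (r,user):
  [0] read 0x31 idx=26: raw=0x34007 flags P=1 W=1 U=1 S=0
  [1] read 0x34 idx=14: raw=0x35007 flags P=1 W=1 U=1 S=0
  [2] read 0x35 idx=5: raw=0x37007 flags P=1 W=1 U=1 S=0
  [3] read 0x37 idx=19: raw=0x38007 flags P=1 W=1 U=1 S=0
  ✓ 0x3860A  — 4 lookups
#1 VA=0x600000008C2 (w,user):
  [0] read 0x31 idx=12: raw=0x3C087 flags P=1 W=1 U=1 S=1
  ✓ 0x3C8C2 (huge @L0)  — 1 lookups
#2 VA=0xF00C0E0012B (w,kernel):
  [0] read 0x31 idx=30: raw=0x3F007 flags P=1 W=1 U=1 S=0
  [1] read 0x3F idx=3: raw=0x40007 flags P=1 W=1 U=1 S=0
  [2] read 0x40 idx=7: raw=0x44087 flags P=1 W=1 U=1 S=1
  ✓ 0x4412B (huge @L2)  — 3 lookups
#3 VA=0xD0380A1360A (r,kernel):
  [0] read 0x31 idx=26: raw=0x34007 flags P=1 W=1 U=1 S=0
  [1] read 0x34 idx=14: raw=0x35007 flags P=1 W=1 U=1 S=0
  [2] read 0x35 idx=5: raw=0x37007 flags P=1 W=1 U=1 S=0
  [3] read 0x37 idx=19: raw=0x38007 flags P=1 W=1 U=1 S=0
  ✓ 0x3860A  — 4 lookups

Entries read for #2: 3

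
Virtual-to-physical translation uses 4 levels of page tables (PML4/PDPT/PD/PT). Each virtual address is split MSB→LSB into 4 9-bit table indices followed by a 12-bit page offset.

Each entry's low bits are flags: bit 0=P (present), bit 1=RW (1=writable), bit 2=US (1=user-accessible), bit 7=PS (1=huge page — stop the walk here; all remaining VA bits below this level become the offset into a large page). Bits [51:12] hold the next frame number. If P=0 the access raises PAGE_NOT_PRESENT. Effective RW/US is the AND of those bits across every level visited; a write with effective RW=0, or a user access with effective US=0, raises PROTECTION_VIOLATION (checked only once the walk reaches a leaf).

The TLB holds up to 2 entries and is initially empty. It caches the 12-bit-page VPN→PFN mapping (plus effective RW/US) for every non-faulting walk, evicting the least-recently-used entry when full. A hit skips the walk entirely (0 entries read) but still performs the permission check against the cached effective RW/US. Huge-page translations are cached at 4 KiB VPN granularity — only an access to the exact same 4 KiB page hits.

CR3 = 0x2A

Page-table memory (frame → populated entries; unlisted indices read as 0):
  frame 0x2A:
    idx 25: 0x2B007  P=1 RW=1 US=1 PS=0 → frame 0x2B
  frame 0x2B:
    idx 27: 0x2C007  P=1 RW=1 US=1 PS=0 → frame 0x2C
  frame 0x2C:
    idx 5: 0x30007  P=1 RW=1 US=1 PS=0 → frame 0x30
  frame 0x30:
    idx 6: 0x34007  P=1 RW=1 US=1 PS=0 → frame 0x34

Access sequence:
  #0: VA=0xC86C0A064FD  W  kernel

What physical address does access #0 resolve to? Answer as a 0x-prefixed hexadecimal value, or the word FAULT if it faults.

Walk each access:
#0 VA=0xC86C0A064FD (w,kernel):
  L0 @0x2A[25] → 0x2B007  P=1,RW=1,US=1,PS=0
  L1 @0x2B[27] → 0x2C007  P=1,RW=1,US=1,PS=0
  L2 @0x2C[5] → 0x30007  P=1,RW=1,US=1,PS=0
  L3 @0x30[6] → 0x34007  P=1,RW=1,US=1,PS=0
  ✓ 0x344FD  — 4 lookups

Access #0 PA: 0x344FD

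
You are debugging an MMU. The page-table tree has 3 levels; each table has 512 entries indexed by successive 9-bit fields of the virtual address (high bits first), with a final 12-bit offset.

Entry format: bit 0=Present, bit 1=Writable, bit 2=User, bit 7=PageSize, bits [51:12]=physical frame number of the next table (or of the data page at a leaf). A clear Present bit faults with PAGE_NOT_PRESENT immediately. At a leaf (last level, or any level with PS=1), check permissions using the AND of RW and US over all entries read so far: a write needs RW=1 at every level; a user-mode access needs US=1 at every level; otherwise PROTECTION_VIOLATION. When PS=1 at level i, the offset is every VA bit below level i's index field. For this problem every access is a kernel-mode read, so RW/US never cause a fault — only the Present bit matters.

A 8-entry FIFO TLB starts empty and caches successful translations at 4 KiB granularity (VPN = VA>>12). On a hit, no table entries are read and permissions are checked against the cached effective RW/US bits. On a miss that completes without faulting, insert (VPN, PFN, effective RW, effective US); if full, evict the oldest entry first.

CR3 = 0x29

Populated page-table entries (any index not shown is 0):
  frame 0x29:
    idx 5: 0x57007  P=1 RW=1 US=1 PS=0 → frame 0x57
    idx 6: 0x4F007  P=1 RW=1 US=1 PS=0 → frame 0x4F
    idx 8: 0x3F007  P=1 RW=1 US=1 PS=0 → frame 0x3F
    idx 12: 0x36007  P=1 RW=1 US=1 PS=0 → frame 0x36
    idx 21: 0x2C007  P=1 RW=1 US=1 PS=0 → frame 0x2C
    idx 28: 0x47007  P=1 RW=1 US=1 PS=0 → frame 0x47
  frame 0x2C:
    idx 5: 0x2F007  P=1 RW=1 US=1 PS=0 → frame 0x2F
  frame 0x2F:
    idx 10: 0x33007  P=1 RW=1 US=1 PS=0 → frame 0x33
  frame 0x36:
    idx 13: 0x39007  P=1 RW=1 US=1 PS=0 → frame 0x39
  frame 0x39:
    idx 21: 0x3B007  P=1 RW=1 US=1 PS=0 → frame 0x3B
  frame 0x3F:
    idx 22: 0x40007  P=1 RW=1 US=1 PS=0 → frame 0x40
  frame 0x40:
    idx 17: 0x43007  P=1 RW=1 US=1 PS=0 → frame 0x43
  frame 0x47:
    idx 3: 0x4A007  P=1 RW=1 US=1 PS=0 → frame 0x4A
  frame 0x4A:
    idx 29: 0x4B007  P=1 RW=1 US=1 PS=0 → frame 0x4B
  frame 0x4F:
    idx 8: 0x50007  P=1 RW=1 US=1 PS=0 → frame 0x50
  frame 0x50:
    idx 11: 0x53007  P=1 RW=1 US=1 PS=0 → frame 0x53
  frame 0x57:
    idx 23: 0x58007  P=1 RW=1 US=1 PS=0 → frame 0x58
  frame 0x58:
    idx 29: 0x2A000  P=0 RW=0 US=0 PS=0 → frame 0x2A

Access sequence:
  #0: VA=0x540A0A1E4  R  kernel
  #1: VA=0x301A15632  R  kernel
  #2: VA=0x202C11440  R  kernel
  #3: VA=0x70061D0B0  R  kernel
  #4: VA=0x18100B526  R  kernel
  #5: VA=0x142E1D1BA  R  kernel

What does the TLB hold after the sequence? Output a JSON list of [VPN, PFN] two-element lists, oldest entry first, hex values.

Walk each access:
#0 VA=0x540A0A1E4 (r,kernel):
  L0: frame=0x29 idx=21 entry=0x2C007 [P=1 RW=1 US=1 PS=0]
  L1: frame=0x2C idx=5 entry=0x2F007 [P=1 RW=1 US=1 PS=0]
  L2: frame=0x2F idx=10 entry=0x33007 [P=1 RW=1 US=1 PS=0]
  → PA=0x331E4  (3 entries read)
#1 VA=0x301A15632 (r,kernel):
  L0: frame=0x29 idx=12 entry=0x36007 [P=1 RW=1 US=1 PS=0]
  L1: frame=0x36 idx=13 entry=0x39007 [P=1 RW=1 US=1 PS=0]
  L2: frame=0x39 idx=21 entry=0x3B007 [P=1 RW=1 US=1 PS=0]
  → PA=0x3B632  (3 entries read)
#2 VA=0x202C11440 (r,kernel):
  L0: frame=0x29 idx=8 entry=0x3F007 [P=1 RW=1 US=1 PS=0]
  L1: frame=0x3F idx=22 entry=0x40007 [P=1 RW=1 US=1 PS=0]
  L2: frame=0x40 idx=17 entry=0x43007 [P=1 RW=1 US=1 PS=0]
  → PA=0x43440  (3 entries read)
#3 VA=0x70061D0B0 (r,kernel):
  L0: frame=0x29 idx=28 entry=0x47007 [P=1 RW=1 US=1 PS=0]
  L1: frame=0x47 idx=3 entry=0x4A007 [P=1 RW=1 US=1 PS=0]
  L2: frame=0x4A idx=29 entry=0x4B007 [P=1 RW=1 US=1 PS=0]
  → PA=0x4B0B0  (3 entries read)
#4 VA=0x18100B526 (r,kernel):
  L0: frame=0x29 idx=6 entry=0x4F007 [P=1 RW=1 US=1 PS=0]
  L1: frame=0x4F idx=8 entry=0x50007 [P=1 RW=1 US=1 PS=0]
  L2: frame=0x50 idx=11 entry=0x53007 [P=1 RW=1 US=1 PS=0]
  → PA=0x53526  (3 entries read)
#5 VA=0x142E1D1BA (r,kernel):
  L0: frame=0x29 idx=5 entry=0x57007 [P=1 RW=1 US=1 PS=0]
  L1: frame=0x57 idx=23 entry=0x58007 [P=1 RW=1 US=1 PS=0]
  L2: frame=0x58 idx=29 entry=0x2A000 [P=0 RW=0 US=0 PS=0]
  ✗ PAGE_NOT_PRESENT  [3 reads]

TLB: [["0x540A0A", "0x33"], ["0x301A15", "0x3B"], ["0x202C11", "0x43"], ["0x70061D", "0x4B"], ["0x18100B", "0x53"]]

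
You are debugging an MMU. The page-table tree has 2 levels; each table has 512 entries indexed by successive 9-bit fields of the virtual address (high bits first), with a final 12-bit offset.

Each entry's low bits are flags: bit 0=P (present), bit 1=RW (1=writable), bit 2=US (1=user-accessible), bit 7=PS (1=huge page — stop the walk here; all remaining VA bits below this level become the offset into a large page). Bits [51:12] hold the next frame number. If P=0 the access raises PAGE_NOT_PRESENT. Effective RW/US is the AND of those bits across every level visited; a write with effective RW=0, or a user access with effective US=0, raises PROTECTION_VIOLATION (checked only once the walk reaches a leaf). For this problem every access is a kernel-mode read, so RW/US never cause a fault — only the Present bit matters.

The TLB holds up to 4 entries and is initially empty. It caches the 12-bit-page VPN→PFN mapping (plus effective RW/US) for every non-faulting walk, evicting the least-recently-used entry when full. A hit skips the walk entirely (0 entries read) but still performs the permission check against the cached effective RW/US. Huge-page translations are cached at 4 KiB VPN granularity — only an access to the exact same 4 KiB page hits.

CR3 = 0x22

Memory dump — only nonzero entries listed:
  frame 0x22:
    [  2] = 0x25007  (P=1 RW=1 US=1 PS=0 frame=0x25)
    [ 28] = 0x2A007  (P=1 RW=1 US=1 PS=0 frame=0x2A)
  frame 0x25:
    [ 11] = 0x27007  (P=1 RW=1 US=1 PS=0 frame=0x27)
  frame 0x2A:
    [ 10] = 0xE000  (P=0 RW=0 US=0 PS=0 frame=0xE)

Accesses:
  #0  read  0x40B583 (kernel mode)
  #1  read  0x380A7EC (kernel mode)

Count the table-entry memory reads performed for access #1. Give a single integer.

Trace:
#0 VA=0x40B583 (r,kernel):
  [0] read 0x22 idx=2: raw=0x25007 flags P=1 W=1 U=1 S=0
  [1] read 0x25 idx=11: raw=0x27007 flags P=1 W=1 U=1 S=0
  → PA=0x27583  (2 entries read)
#1 VA=0x380A7EC (r,kernel):
  [0] read 0x22 idx=28: raw=0x2A007 flags P=1 W=1 U=1 S=0
  [1] read 0x2A idx=10: raw=0xE000 flags P=0 W=0 U=0 S=0
  → PAGE_NOT_PRESENT  (2 entries read)

Entries read for #1: 2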